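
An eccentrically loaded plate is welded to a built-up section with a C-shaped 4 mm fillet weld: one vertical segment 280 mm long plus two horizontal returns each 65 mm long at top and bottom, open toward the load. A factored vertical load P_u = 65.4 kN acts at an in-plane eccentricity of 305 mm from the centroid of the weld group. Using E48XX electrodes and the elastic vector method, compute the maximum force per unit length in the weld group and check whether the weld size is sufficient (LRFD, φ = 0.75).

f_max ≈ 737 N/mm; NOT adequate

E48XX → F_EXX = 480 MPa.
Total weld length L_w = 410 mm. Treat welds as unit-width lines.
Centroid: x̄ = 2×65×32.5 / 410 = 10.3 mm from the vertical weld.
Polar moment about centroid: J = I_x + I_y = [280³/12 + 2×65×140²] + [280×10.3² + 2(65³/12 + 65×22.2²)] = 4517000 mm³.
Direct shear f_v = P/L_w = 65.4×10³ / 410 = 159.5 N/mm (vertical).
Torsion M = P·e = 65.4×10³ × 305 = 19947000 N·mm.
Critical point at (x, y) = (54.7, 140) from centroid. f_tx = M·y/J = 618.3 N/mm; f_ty = M·x/J = 241.5 N/mm.
Resultant f_max = √[f_tx² + (f_v + f_ty)²] = √[618.3² + (159.5 + 241.5)²] = 736.9 N/mm.
Capacity per unit length: φr_n = 0.75 × 0.6 × 480 × (0.707 × 4) = 610.8 N/mm.
736.9 > 610.8 → NOT adequate.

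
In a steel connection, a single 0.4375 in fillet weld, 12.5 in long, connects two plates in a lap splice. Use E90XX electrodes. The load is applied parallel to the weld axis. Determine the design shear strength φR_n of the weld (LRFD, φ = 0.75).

φR_n ≈ 157 kip

E90XX → F_EXX = 90 ksi.
Effective throat t_e = 0.707 × 0.4375 = 0.3093 in.
Total length L = 12.5 in; A_we = 0.3093 × 12.5 = 3.866 in².
F_nw = 0.6 F_EXX = 0.6 × 90 = 54 ksi.
φR_n = 0.75 × 54 × 3.866 = 156.6 kip.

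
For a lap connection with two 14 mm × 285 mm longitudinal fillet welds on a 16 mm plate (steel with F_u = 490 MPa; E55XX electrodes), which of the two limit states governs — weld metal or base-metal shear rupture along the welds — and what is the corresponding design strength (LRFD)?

E55XX → F_EXX = 550 MPa.
t_e = 0.707 × 14 = 9.898 mm; L = 570 mm.
Weld metal: φR_n = 0.75 × 0.6 × 550 × 9.898 × 570 × 10⁻³ = 1396 kN.
Base metal (shear rupture): φR_n = 0.75 × 0.6 × 490 × 16 × 570 × 10⁻³ = 2011 kN.
Governing: weld metal.

φR_n ≈ 1400 kN (weld metal governs)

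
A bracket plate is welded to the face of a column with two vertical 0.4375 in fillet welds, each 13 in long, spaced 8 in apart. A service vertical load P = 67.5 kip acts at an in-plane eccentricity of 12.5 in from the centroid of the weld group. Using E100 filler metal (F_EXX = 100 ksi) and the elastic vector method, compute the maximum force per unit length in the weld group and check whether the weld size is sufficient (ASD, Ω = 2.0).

Total weld length L_w = 26 in. Treat welds as unit-width lines.
Polar moment about centroid: J = 2[d³/12 + d(b/2)²] = 2[13³/12 + 13×4²] = 782.2 in³.
Direct shear f_v = P/L_w = 67.5 / 26 = 2.596 kip/in (vertical).
Torsion M = P·e = 67.5 × 12.5 = 843.75 kip·in.
Critical point at (x, y) = (4, 6.5) from centroid. f_tx = M·y/J = 7.012 kip/in; f_ty = M·x/J = 4.315 kip/in.
Resultant f_max = √[f_tx² + (f_v + f_ty)²] = √[7.012² + (2.596 + 4.315)²] = 9.845 kip/in.
Capacity per unit length: r_n/Ω = (1/2.0) × 0.6 × 100 × (0.707 × 0.4375) = 9.279 kip/in.
9.845 > 9.279 → NOT adequate.

f_max ≈ 9.85 kip/in; NOT adequate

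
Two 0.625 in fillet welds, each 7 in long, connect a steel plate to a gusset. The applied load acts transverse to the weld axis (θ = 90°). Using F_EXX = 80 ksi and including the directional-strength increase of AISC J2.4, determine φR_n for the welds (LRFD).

φR_n ≈ 334 kip

t_e = 0.707 × 0.625 = 0.4419 in; A_we = 0.4419 × 14 = 6.186 in².
Directional factor: 1.0 + 0.5 sin^1.5(90°) = 1.5.
F_nw = 0.6 × 80 × 1.5 = 72 ksi.
φR_n = 0.75 × 72 × 6.186 = 334.1 kip.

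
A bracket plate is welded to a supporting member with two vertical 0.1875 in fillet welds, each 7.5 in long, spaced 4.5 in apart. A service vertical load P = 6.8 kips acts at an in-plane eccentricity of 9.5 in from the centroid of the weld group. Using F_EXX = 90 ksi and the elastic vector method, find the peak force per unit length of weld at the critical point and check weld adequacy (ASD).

f_max ≈ 2.2 kip/in; adequate

Total weld length L_w = 15 in. Treat welds as unit-width lines.
Polar moment about centroid: J = 2[d³/12 + d(b/2)²] = 2[7.5³/12 + 7.5×2.25²] = 146.2 in³.
Direct shear f_v = P/L_w = 6.8 / 15 = 0.4533 kip/in (vertical).
Torsion M = P·e = 6.8 × 9.5 = 64.6 kip·in.
Critical point at (x, y) = (2.25, 3.75) from centroid. f_tx = M·y/J = 1.656 kip/in; f_ty = M·x/J = 0.9938 kip/in.
Resultant f_max = √[f_tx² + (f_v + f_ty)²] = √[1.656² + (0.4533 + 0.9938)²] = 2.2 kip/in.
Capacity per unit length: r_n/Ω = (1/2.0) × 0.6 × 90 × (0.707 × 0.1875) = 3.579 kip/in.
2.2 ≤ 3.579 → adequate.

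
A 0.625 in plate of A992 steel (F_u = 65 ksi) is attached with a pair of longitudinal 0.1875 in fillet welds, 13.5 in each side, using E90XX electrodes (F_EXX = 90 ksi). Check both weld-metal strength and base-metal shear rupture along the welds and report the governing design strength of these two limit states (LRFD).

φR_n ≈ 145 kip (weld metal governs)

t_e = 0.707 × 0.1875 = 0.1326 in; L = 27 in.
Weld metal: φR_n = 0.75 × 0.6 × 90 × 0.1326 × 27 = 145 kip.
Base metal (shear rupture): φR_n = 0.75 × 0.6 × 65 × 0.625 × 27 = 493.6 kip.
Governing: weld metal.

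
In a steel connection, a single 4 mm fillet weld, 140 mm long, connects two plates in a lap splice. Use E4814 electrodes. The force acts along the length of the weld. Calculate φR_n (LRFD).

E48XX → F_EXX = 480 MPa.
Effective throat t_e = 0.707 × 4 = 2.828 mm.
Total length L = 140 mm; A_we = 2.828 × 140 = 395.9 mm².
F_nw = 0.6 F_EXX = 0.6 × 480 = 288 MPa.
φR_n = 0.75 × 288 × 395.9 × 10⁻³ = 85.52 kN.

φR_n ≈ 85.5 kN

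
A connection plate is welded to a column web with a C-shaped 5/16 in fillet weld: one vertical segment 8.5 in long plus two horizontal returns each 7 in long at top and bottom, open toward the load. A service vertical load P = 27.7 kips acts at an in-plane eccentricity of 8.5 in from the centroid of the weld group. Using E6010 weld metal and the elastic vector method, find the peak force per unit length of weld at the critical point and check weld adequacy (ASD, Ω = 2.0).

f_max ≈ 4.55 kip/in; NOT adequate

E60XX → F_EXX = 60 ksi.
Total weld length L_w = 22.5 in. Treat welds as unit-width lines.
Centroid: x̄ = 2×7×3.5 / 22.5 = 2.178 in from the vertical weld.
Polar moment about centroid: J = I_x + I_y = [8.5³/12 + 2×7×4.25²] + [8.5×2.178² + 2(7³/12 + 7×1.322²)] = 426 in³.
Direct shear f_v = P/L_w = 27.7 / 22.5 = 1.231 kip/in (vertical).
Torsion M = P·e = 27.7 × 8.5 = 235.45 kip·in.
Critical point at (x, y) = (4.822, 4.25) from centroid. f_tx = M·y/J = 2.349 kip/in; f_ty = M·x/J = 2.665 kip/in.
Resultant f_max = √[f_tx² + (f_v + f_ty)²] = √[2.349² + (1.231 + 2.665)²] = 4.55 kip/in.
Capacity per unit length: r_n/Ω = (1/2.0) × 0.6 × 60 × (0.707 × 0.3125) = 3.977 kip/in.
4.55 > 3.977 → NOT adequate.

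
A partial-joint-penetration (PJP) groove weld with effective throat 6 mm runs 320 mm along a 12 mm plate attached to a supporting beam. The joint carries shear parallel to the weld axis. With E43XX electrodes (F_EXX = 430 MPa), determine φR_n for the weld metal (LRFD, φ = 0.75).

Effective throat (given) t_e = 6 mm.
A_we = 6 × 320 = 1920 mm².
F_nw = 0.6 F_EXX = 258 MPa.
φR_n = 0.75 × 258 × 1920 × 10⁻³ = 371.5 kN.

φR_n ≈ 372 kN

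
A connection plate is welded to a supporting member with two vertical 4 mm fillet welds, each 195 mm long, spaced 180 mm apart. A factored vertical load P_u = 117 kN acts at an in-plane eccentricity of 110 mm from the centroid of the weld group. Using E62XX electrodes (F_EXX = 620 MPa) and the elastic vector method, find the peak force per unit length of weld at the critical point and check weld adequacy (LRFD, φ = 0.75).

f_max ≈ 632 N/mm; adequate

Total weld length L_w = 390 mm. Treat welds as unit-width lines.
Polar moment about centroid: J = 2[d³/12 + d(b/2)²] = 2[195³/12 + 195×90²] = 4395000 mm³.
Direct shear f_v = P/L_w = 117×10³ / 390 = 300 N/mm (vertical).
Torsion M = P·e = 117×10³ × 110 = 12870000 N·mm.
Critical point at (x, y) = (90, 97.5) from centroid. f_tx = M·y/J = 285.5 N/mm; f_ty = M·x/J = 263.6 N/mm.
Resultant f_max = √[f_tx² + (f_v + f_ty)²] = √[285.5² + (300 + 263.6)²] = 631.8 N/mm.
Capacity per unit length: φr_n = 0.75 × 0.6 × 620 × (0.707 × 4) = 789 N/mm.
631.8 ≤ 789 → adequate.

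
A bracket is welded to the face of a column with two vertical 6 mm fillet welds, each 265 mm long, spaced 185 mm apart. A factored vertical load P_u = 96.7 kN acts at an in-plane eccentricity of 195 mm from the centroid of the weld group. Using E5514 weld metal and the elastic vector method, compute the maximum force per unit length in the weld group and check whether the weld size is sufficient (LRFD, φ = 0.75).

E55XX → F_EXX = 550 MPa.
Total weld length L_w = 530 mm. Treat welds as unit-width lines.
Polar moment about centroid: J = 2[d³/12 + d(b/2)²] = 2[265³/12 + 265×92.5²] = 7636000 mm³.
Direct shear f_v = P/L_w = 96.7×10³ / 530 = 182.5 N/mm (vertical).
Torsion M = P·e = 96.7×10³ × 195 = 18856000 N·mm.
Critical point at (x, y) = (92.5, 132.5) from centroid. f_tx = M·y/J = 327.2 N/mm; f_ty = M·x/J = 228.4 N/mm.
Resultant f_max = √[f_tx² + (f_v + f_ty)²] = √[327.2² + (182.5 + 228.4)²] = 525.2 N/mm.
Capacity per unit length: φr_n = 0.75 × 0.6 × 550 × (0.707 × 6) = 1050 N/mm.
525.2 ≤ 1050 → adequate.

f_max ≈ 525 N/mm; adequate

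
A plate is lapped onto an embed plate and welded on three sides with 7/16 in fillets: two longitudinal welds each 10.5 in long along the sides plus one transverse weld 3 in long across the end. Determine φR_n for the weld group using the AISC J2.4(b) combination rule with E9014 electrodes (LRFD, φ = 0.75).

E90XX → F_EXX = 90 ksi.
t_e = 0.707 × 0.4375 = 0.3093 in.
R_nwl = 0.6 × 90 × 0.3093 × 21 = 350.8 kips (longitudinal, 2 welds).
R_nwt = 0.6 × 90 × 0.3093 × 3 = 50.11 kips (transverse, base value).
(i) R_nwl + R_nwt = 400.9 kips; (ii) 0.85 R_nwl + 1.5 R_nwt = 373.3 kips.
R_n = max = 400.9 kips [governs: (i)]; φR_n = 300.7 kips.

φR_n ≈ 301 kips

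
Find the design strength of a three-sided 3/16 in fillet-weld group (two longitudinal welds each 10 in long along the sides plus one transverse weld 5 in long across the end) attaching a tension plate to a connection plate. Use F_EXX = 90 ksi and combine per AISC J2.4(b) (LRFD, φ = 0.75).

φR_n ≈ 134 kip

t_e = 0.707 × 0.1875 = 0.1326 in.
R_nwl = 0.6 × 90 × 0.1326 × 20 = 143.2 kip (longitudinal, 2 welds).
R_nwt = 0.6 × 90 × 0.1326 × 5 = 35.79 kip (transverse, base value).
(i) R_nwl + R_nwt = 179 kip; (ii) 0.85 R_nwl + 1.5 R_nwt = 175.4 kip.
R_n = max = 179 kip [governs: (i)]; φR_n = 134.2 kip.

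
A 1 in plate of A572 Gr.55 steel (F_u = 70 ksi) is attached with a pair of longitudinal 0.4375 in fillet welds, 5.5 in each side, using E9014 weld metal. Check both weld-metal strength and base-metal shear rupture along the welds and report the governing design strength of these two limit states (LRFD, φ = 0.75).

E90XX → F_EXX = 90 ksi.
t_e = 0.707 × 0.4375 = 0.3093 in; L = 11 in.
Weld metal: φR_n = 0.75 × 0.6 × 90 × 0.3093 × 11 = 137.8 kips.
Base metal (shear rupture): φR_n = 0.75 × 0.6 × 70 × 1 × 11 = 346.5 kips.
Governing: weld metal.

φR_n ≈ 138 kips (weld metal governs)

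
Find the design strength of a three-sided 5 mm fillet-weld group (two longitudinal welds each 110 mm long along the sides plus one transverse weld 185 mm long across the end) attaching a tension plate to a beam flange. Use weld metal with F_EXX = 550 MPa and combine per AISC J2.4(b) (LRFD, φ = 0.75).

φR_n ≈ 406 kN

t_e = 0.707 × 5 = 3.535 mm.
R_nwl = 0.6 × 550 × 3.535 × 220 × 10⁻³ = 256.6 kN (longitudinal, 2 welds).
R_nwt = 0.6 × 550 × 3.535 × 185 × 10⁻³ = 215.8 kN (transverse, base value).
(i) R_nwl + R_nwt = 472.5 kN; (ii) 0.85 R_nwl + 1.5 R_nwt = 541.9 kN.
R_n = max = 541.9 kN [governs: (ii)]; φR_n = 406.4 kN.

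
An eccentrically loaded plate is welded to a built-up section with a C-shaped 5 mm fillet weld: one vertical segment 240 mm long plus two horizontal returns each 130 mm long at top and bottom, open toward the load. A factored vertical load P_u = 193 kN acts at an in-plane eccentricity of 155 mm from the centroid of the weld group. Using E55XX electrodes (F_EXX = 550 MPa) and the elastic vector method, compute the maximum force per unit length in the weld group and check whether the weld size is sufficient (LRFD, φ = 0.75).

f_max ≈ 1080 N/mm; NOT adequate

Total weld length L_w = 500 mm. Treat welds as unit-width lines.
Centroid: x̄ = 2×130×65 / 500 = 33.8 mm from the vertical weld.
Polar moment about centroid: J = I_x + I_y = [240³/12 + 2×130×120²] + [240×33.8² + 2(130³/12 + 130×31.2²)] = 5789000 mm³.
Direct shear f_v = P/L_w = 193×10³ / 500 = 386 N/mm (vertical).
Torsion M = P·e = 193×10³ × 155 = 29915000 N·mm.
Critical point at (x, y) = (96.2, 120) from centroid. f_tx = M·y/J = 620.1 N/mm; f_ty = M·x/J = 497.1 N/mm.
Resultant f_max = √[f_tx² + (f_v + f_ty)²] = √[620.1² + (386 + 497.1)²] = 1079 N/mm.
Capacity per unit length: φr_n = 0.75 × 0.6 × 550 × (0.707 × 5) = 874.9 N/mm.
1079 > 874.9 → NOT adequate.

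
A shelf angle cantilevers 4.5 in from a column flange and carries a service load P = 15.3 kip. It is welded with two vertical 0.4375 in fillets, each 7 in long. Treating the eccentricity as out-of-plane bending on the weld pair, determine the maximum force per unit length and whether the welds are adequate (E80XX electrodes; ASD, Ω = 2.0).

E80XX → F_EXX = 80 ksi.
L_w = 2 × 7 = 14 in; section modulus (unit throat) S = 2 × L²/6 = 16.33 in².
Direct shear f_v = P/L_w = 15.3/14 = 1.093 kip/in.
Moment M = P × e = 15.3 × 4.5 = 68.85 kip·in; bending f_b = M/S = 4.215 kip/in.
f_max = √(f_v² + f_b²) = √(1.093² + 4.215²) = 4.355 kip/in.
r_n/Ω = (1/2.0) × 0.6 × 80 × (0.707 × 0.4375) = 7.423 kip/in → adequate.

f_max ≈ 4.35 kip/in; adequate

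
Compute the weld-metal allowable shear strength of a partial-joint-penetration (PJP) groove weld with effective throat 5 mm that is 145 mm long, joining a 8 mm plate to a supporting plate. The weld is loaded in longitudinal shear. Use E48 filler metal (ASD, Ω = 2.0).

R_n/Ω ≈ 104 kN

E48XX → F_EXX = 480 MPa.
Effective throat (given) t_e = 5 mm.
A_we = 5 × 145 = 725 mm².
F_nw = 0.6 F_EXX = 288 MPa.
R_n/Ω = (288 × 725) / 2.0 × 10⁻³ = 104.4 kN.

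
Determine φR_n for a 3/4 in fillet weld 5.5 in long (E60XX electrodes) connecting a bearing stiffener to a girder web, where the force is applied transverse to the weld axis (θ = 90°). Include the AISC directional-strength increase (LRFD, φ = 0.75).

φR_n ≈ 118 kip

E60XX → F_EXX = 60 ksi.
t_e = 0.707 × 0.75 = 0.5302 in; A_we = 0.5302 × 5.5 = 2.916 in².
Directional factor: 1.0 + 0.5 sin^1.5(90°) = 1.5.
F_nw = 0.6 × 60 × 1.5 = 54 ksi.
φR_n = 0.75 × 54 × 2.916 = 118.1 kip.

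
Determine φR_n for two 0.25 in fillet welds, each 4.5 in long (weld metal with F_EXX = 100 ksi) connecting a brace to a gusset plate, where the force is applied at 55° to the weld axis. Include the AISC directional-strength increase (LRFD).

t_e = 0.707 × 0.25 = 0.1767 in; A_we = 0.1767 × 9 = 1.591 in².
Directional factor: 1.0 + 0.5 sin^1.5(55°) = 1.371.
F_nw = 0.6 × 100 × 1.371 = 82.24 ksi.
φR_n = 0.75 × 82.24 × 1.591 = 98.12 kip.

φR_n ≈ 98.1 kip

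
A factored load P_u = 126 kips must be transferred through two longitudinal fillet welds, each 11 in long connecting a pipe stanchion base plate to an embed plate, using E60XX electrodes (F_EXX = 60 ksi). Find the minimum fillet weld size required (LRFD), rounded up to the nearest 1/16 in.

Total weld length L = 22 in.
Required throat t_e = P_u / (φ × 0.6 F_EXX × L) = 126 / (0.75 × 0.6 × 60 × 22) = 0.2121 in.
Required leg w = t_e / 0.707 = 0.3 in → use 5/16 in.

w = 5/16 in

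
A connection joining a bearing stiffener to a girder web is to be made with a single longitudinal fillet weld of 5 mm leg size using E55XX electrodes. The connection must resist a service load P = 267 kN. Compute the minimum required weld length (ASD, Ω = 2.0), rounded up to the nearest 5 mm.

E55XX → F_EXX = 550 MPa.
Throat t_e = 0.707 × 5 = 3.535 mm.
r_n/Ω = (0.6 × 550 × 3.535) / 2.0 = 583.3 N/mm = 0.5833 kN/mm.
L_req = P / (r_n/Ω) = 267 / 0.5833 = 457.8 mm total.
Round up → use L = 460 mm.

L = 460 mm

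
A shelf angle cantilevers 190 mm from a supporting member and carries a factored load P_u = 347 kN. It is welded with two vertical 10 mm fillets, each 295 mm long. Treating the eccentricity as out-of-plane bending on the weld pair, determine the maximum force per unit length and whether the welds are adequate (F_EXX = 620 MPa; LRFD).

L_w = 2 × 295 = 590 mm; section modulus (unit throat) S = 2 × L²/6 = 29010 mm².
Direct shear f_v = P/L_w = 347×10³/590 = 588.1 N/mm.
Moment M = P × e = 347×10³ × 190 = 65930000 N·mm; bending f_b = M/S = 2273 N/mm.
f_max = √(f_v² + f_b²) = √(588.1² + 2273²) = 2348 N/mm.
φr_n = 0.75 × 0.6 × 620 × (0.707 × 10) = 1973 N/mm → NOT adequate.

f_max ≈ 2350 N/mm; NOT adequate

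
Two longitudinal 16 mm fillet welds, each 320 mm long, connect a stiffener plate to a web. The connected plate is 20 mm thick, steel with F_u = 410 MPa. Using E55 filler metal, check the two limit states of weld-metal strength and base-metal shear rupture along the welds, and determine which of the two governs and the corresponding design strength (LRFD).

φR_n ≈ 1790 kN (weld metal governs)

E55XX → F_EXX = 550 MPa.
t_e = 0.707 × 16 = 11.31 mm; L = 640 mm.
Weld metal: φR_n = 0.75 × 0.6 × 550 × 11.31 × 640 × 10⁻³ = 1792 kN.
Base metal (shear rupture): φR_n = 0.75 × 0.6 × 410 × 20 × 640 × 10⁻³ = 2362 kN.
Governing: weld metal.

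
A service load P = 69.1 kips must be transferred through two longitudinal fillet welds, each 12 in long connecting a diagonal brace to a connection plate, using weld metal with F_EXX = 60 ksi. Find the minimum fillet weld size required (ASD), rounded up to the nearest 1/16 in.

w = 1/4 in

Total weld length L = 24 in.
Required throat t_e = P × Ω / (0.6 F_EXX × L) = 69.1 × 2.0 / (0.6 × 60 × 24) = 0.16 in.
Required leg w = t_e / 0.707 = 0.2262 in → use 1/4 in.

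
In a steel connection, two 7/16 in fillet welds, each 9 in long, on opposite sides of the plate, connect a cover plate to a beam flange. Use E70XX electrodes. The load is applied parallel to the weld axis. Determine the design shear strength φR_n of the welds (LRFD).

E70XX → F_EXX = 70 ksi.
Effective throat t_e = 0.707 × 0.4375 = 0.3093 in.
Total length L = 18 in; A_we = 0.3093 × 18 = 5.568 in².
F_nw = 0.6 F_EXX = 0.6 × 70 = 42 ksi.
φR_n = 0.75 × 42 × 5.568 = 175.4 kips.

φR_n ≈ 175 kips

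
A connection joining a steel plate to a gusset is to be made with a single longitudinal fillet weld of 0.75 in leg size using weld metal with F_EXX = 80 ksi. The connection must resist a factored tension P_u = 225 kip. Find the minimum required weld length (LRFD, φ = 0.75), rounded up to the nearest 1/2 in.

L = 12 in

Throat t_e = 0.707 × 0.75 = 0.5302 in.
φr_n = 0.75 × 0.6 × 80 × 0.5302 = 19.09 kip/in.
L_req = P_u / φr_n = 225 / 19.09 = 11.79 in total.
Round up → use L = 12 in.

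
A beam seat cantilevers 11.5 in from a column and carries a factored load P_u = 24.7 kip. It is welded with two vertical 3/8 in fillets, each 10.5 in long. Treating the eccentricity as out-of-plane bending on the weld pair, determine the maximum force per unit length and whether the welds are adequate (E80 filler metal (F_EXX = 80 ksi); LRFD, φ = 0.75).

L_w = 2 × 10.5 = 21 in; section modulus (unit throat) S = 2 × L²/6 = 36.75 in².
Direct shear f_v = P/L_w = 24.7/21 = 1.176 kip/in.
Moment M = P × e = 24.7 × 11.5 = 284.05 kip·in; bending f_b = M/S = 7.729 kip/in.
f_max = √(f_v² + f_b²) = √(1.176² + 7.729²) = 7.818 kip/in.
φr_n = 0.75 × 0.6 × 80 × (0.707 × 0.375) = 9.544 kip/in → adequate.

f_max ≈ 7.82 kip/in; adequate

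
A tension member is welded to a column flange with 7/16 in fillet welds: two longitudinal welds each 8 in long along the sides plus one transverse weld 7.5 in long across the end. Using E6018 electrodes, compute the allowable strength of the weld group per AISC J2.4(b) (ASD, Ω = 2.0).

E60XX → F_EXX = 60 ksi.
t_e = 0.707 × 0.4375 = 0.3093 in.
R_nwl = 0.6 × 60 × 0.3093 × 16 = 178.2 kip (longitudinal, 2 welds).
R_nwt = 0.6 × 60 × 0.3093 × 7.5 = 83.51 kip (transverse, base value).
(i) R_nwl + R_nwt = 261.7 kip; (ii) 0.85 R_nwl + 1.5 R_nwt = 276.7 kip.
R_n = max = 276.7 kip [governs: (ii)]; R_n/Ω = 138.4 kip.

R_n/Ω ≈ 138 kip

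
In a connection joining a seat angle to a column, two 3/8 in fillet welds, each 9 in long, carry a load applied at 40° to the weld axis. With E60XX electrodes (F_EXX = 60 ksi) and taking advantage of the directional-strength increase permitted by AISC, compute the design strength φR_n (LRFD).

φR_n ≈ 162 kips

t_e = 0.707 × 0.375 = 0.2651 in; A_we = 0.2651 × 18 = 4.772 in².
Directional factor: 1.0 + 0.5 sin^1.5(40°) = 1.258.
F_nw = 0.6 × 60 × 1.258 = 45.28 ksi.
φR_n = 0.75 × 45.28 × 4.772 = 162.1 kips.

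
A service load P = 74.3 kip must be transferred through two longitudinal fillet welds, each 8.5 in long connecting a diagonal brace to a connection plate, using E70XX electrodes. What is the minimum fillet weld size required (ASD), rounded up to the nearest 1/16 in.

w = 5/16 in

E70XX → F_EXX = 70 ksi.
Total weld length L = 17 in.
Required throat t_e = P × Ω / (0.6 F_EXX × L) = 74.3 × 2.0 / (0.6 × 70 × 17) = 0.2081 in.
Required leg w = t_e / 0.707 = 0.2944 in → use 5/16 in.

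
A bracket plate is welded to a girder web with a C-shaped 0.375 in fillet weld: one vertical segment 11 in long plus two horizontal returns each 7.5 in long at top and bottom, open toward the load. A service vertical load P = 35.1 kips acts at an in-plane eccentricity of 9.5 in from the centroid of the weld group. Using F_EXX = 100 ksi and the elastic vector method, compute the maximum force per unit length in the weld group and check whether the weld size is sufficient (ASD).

f_max ≈ 4.57 kip/in; adequate

Total weld length L_w = 26 in. Treat welds as unit-width lines.
Centroid: x̄ = 2×7.5×3.75 / 26 = 2.163 in from the vertical weld.
Polar moment about centroid: J = I_x + I_y = [11³/12 + 2×7.5×5.5²] + [11×2.163² + 2(7.5³/12 + 7.5×1.587²)] = 724.2 in³.
Direct shear f_v = P/L_w = 35.1 / 26 = 1.35 kip/in (vertical).
Torsion M = P·e = 35.1 × 9.5 = 333.45 kip·in.
Critical point at (x, y) = (5.337, 5.5) from centroid. f_tx = M·y/J = 2.532 kip/in; f_ty = M·x/J = 2.457 kip/in.
Resultant f_max = √[f_tx² + (f_v + f_ty)²] = √[2.532² + (1.35 + 2.457)²] = 4.572 kip/in.
Capacity per unit length: r_n/Ω = (1/2.0) × 0.6 × 100 × (0.707 × 0.375) = 7.954 kip/in.
4.572 ≤ 7.954 → adequate.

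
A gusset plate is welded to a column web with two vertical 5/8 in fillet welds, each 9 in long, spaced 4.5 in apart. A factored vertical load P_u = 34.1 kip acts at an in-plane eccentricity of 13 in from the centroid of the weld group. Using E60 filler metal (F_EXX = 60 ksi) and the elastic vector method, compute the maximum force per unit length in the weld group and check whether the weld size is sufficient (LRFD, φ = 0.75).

Total weld length L_w = 18 in. Treat welds as unit-width lines.
Polar moment about centroid: J = 2[d³/12 + d(b/2)²] = 2[9³/12 + 9×2.25²] = 212.6 in³.
Direct shear f_v = P/L_w = 34.1 / 18 = 1.894 kip/in (vertical).
Torsion M = P·e = 34.1 × 13 = 443.3 kip·in.
Critical point at (x, y) = (2.25, 4.5) from centroid. f_tx = M·y/J = 9.382 kip/in; f_ty = M·x/J = 4.691 kip/in.
Resultant f_max = √[f_tx² + (f_v + f_ty)²] = √[9.382² + (1.894 + 4.691)²] = 11.46 kip/in.
Capacity per unit length: φr_n = 0.75 × 0.6 × 60 × (0.707 × 0.625) = 11.93 kip/in.
11.46 ≤ 11.93 → adequate.

f_max ≈ 11.5 kip/in; adequate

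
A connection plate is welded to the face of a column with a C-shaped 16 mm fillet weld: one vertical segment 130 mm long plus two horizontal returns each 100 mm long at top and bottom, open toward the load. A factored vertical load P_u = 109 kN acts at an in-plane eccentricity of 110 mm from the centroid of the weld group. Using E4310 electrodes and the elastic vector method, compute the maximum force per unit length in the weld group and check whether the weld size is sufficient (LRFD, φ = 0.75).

E43XX → F_EXX = 430 MPa.
Total weld length L_w = 330 mm. Treat welds as unit-width lines.
Centroid: x̄ = 2×100×50 / 330 = 30.3 mm from the vertical weld.
Polar moment about centroid: J = I_x + I_y = [130³/12 + 2×100×65²] + [130×30.3² + 2(100³/12 + 100×19.7²)] = 1392000 mm³.
Direct shear f_v = P/L_w = 109×10³ / 330 = 330.3 N/mm (vertical).
Torsion M = P·e = 109×10³ × 110 = 11990000 N·mm.
Critical point at (x, y) = (69.7, 65) from centroid. f_tx = M·y/J = 560 N/mm; f_ty = M·x/J = 600.5 N/mm.
Resultant f_max = √[f_tx² + (f_v + f_ty)²] = √[560² + (330.3 + 600.5)²] = 1086 N/mm.
Capacity per unit length: φr_n = 0.75 × 0.6 × 430 × (0.707 × 16) = 2189 N/mm.
1086 ≤ 2189 → adequate.

f_max ≈ 1090 N/mm; adequate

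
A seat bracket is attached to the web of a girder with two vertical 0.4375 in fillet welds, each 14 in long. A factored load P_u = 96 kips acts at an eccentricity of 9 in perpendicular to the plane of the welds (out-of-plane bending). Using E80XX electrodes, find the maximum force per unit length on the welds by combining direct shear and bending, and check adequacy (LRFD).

E80XX → F_EXX = 80 ksi.
L_w = 2 × 14 = 28 in; section modulus (unit throat) S = 2 × L²/6 = 65.33 in².
Direct shear f_v = P/L_w = 96/28 = 3.429 kip/in.
Moment M = P × e = 96 × 9 = 864 kip·in; bending f_b = M/S = 13.22 kip/in.
f_max = √(f_v² + f_b²) = √(3.429² + 13.22²) = 13.66 kip/in.
φr_n = 0.75 × 0.6 × 80 × (0.707 × 0.4375) = 11.14 kip/in → NOT adequate.

f_max ≈ 13.7 kip/in; NOT adequate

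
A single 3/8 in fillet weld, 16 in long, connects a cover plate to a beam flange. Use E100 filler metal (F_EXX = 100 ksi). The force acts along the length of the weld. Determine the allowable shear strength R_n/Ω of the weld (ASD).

R_n/Ω ≈ 127 kip

Effective throat t_e = 0.707 × 0.375 = 0.2651 in.
Total length L = 16 in; A_we = 0.2651 × 16 = 4.242 in².
F_nw = 0.6 F_EXX = 0.6 × 100 = 60 ksi.
R_n = 60 × 4.242 = 254.5 kip; R_n/Ω = 254.5/2.0 = 127.3 kip.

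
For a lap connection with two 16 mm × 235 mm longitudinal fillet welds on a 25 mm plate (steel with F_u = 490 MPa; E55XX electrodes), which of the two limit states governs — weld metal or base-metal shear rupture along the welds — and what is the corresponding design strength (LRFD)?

φR_n ≈ 1320 kN (weld metal governs)

E55XX → F_EXX = 550 MPa.
t_e = 0.707 × 16 = 11.31 mm; L = 470 mm.
Weld metal: φR_n = 0.75 × 0.6 × 550 × 11.31 × 470 × 10⁻³ = 1316 kN.
Base metal (shear rupture): φR_n = 0.75 × 0.6 × 490 × 25 × 470 × 10⁻³ = 2591 kN.
Governing: weld metal.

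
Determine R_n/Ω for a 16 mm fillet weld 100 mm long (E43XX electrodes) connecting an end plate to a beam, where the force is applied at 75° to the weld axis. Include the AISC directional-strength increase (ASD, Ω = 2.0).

E43XX → F_EXX = 430 MPa.
t_e = 0.707 × 16 = 11.31 mm; A_we = 11.31 × 100 = 1131 mm².
Directional factor: 1.0 + 0.5 sin^1.5(75°) = 1.475.
F_nw = 0.6 × 430 × 1.475 = 380.5 MPa.
R_n/Ω = (380.5 × 1131) / 2.0 × 10⁻³ = 215.2 kN.

R_n/Ω ≈ 215 kN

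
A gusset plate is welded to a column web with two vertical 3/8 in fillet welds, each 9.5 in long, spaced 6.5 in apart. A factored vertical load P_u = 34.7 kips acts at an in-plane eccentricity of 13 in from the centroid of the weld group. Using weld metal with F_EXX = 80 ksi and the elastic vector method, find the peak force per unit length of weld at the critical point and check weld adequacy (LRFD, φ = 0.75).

f_max ≈ 8.72 kip/in; adequate

Total weld length L_w = 19 in. Treat welds as unit-width lines.
Polar moment about centroid: J = 2[d³/12 + d(b/2)²] = 2[9.5³/12 + 9.5×3.25²] = 343.6 in³.
Direct shear f_v = P/L_w = 34.7 / 19 = 1.826 kip/in (vertical).
Torsion M = P·e = 34.7 × 13 = 451.1 kip·in.
Critical point at (x, y) = (3.25, 4.75) from centroid. f_tx = M·y/J = 6.236 kip/in; f_ty = M·x/J = 4.267 kip/in.
Resultant f_max = √[f_tx² + (f_v + f_ty)²] = √[6.236² + (1.826 + 4.267)²] = 8.719 kip/in.
Capacity per unit length: φr_n = 0.75 × 0.6 × 80 × (0.707 × 0.375) = 9.544 kip/in.
8.719 ≤ 9.544 → adequate.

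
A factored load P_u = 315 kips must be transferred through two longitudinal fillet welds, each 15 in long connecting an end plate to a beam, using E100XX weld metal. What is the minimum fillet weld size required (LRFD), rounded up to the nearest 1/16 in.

E100XX → F_EXX = 100 ksi.
Total weld length L = 30 in.
Required throat t_e = P_u / (φ × 0.6 F_EXX × L) = 315 / (0.75 × 0.6 × 100 × 30) = 0.2333 in.
Required leg w = t_e / 0.707 = 0.33 in → use 3/8 in.

w = 3/8 in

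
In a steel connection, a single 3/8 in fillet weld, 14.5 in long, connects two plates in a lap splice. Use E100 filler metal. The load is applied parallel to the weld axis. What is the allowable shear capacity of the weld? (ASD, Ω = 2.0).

E100XX → F_EXX = 100 ksi.
Effective throat t_e = 0.707 × 0.375 = 0.2651 in.
Total length L = 14.5 in; A_we = 0.2651 × 14.5 = 3.844 in².
F_nw = 0.6 F_EXX = 0.6 × 100 = 60 ksi.
R_n = 60 × 3.844 = 230.7 kip; R_n/Ω = 230.7/2.0 = 115.3 kip.

R_n/Ω ≈ 115 kip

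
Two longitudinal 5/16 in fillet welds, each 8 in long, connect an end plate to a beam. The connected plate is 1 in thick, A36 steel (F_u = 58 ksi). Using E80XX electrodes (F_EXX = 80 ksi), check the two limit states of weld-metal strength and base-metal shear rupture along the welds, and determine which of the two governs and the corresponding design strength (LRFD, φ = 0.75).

φR_n ≈ 127 kip (weld metal governs)

t_e = 0.707 × 0.3125 = 0.2209 in; L = 16 in.
Weld metal: φR_n = 0.75 × 0.6 × 80 × 0.2209 × 16 = 127.3 kip.
Base metal (shear rupture): φR_n = 0.75 × 0.6 × 58 × 1 × 16 = 417.6 kip.
Governing: weld metal.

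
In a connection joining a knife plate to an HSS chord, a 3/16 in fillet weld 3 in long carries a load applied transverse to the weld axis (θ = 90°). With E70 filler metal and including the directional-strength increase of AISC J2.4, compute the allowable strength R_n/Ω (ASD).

E70XX → F_EXX = 70 ksi.
t_e = 0.707 × 0.1875 = 0.1326 in; A_we = 0.1326 × 3 = 0.3977 in².
Directional factor: 1.0 + 0.5 sin^1.5(90°) = 1.5.
F_nw = 0.6 × 70 × 1.5 = 63 ksi.
R_n/Ω = (63 × 0.3977) / 2.0 = 12.53 kip.

R_n/Ω ≈ 12.5 kip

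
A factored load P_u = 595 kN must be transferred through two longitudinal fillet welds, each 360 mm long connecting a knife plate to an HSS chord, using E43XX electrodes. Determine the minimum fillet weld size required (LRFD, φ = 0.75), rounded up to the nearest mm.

w = 7 mm

E43XX → F_EXX = 430 MPa.
Total weld length L = 720 mm.
Required throat t_e = P_u / (φ × 0.6 F_EXX × L) = 595 / (0.75 × 0.6 × 430 × 720 × 10⁻³) = 4.271 mm.
Required leg w = t_e / 0.707 = 6.041 mm → use 7 mm.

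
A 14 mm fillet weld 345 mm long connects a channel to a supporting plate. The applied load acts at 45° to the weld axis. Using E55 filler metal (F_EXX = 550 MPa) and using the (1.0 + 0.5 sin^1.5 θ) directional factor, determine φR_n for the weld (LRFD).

t_e = 0.707 × 14 = 9.898 mm; A_we = 9.898 × 345 = 3415 mm².
Directional factor: 1.0 + 0.5 sin^1.5(45°) = 1.297.
F_nw = 0.6 × 550 × 1.297 = 428.1 MPa.
φR_n = 0.75 × 428.1 × 3415 × 10⁻³ = 1096 kN.

φR_n ≈ 1100 kN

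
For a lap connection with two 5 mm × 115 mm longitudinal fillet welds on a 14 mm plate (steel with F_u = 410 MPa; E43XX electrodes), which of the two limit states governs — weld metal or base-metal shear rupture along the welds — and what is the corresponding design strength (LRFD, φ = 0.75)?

φR_n ≈ 157 kN (weld metal governs)

E43XX → F_EXX = 430 MPa.
t_e = 0.707 × 5 = 3.535 mm; L = 230 mm.
Weld metal: φR_n = 0.75 × 0.6 × 430 × 3.535 × 230 × 10⁻³ = 157.3 kN.
Base metal (shear rupture): φR_n = 0.75 × 0.6 × 410 × 14 × 230 × 10⁻³ = 594.1 kN.
Governing: weld metal.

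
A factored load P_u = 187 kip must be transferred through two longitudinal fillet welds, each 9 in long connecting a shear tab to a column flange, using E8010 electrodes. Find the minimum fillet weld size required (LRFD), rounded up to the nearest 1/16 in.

E80XX → F_EXX = 80 ksi.
Total weld length L = 18 in.
Required throat t_e = P_u / (φ × 0.6 F_EXX × L) = 187 / (0.75 × 0.6 × 80 × 18) = 0.2886 in.
Required leg w = t_e / 0.707 = 0.4082 in → use 7/16 in.

w = 7/16 in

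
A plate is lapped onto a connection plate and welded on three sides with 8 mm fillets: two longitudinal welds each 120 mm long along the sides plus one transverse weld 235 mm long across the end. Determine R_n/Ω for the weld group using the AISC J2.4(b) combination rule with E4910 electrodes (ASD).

E49XX → F_EXX = 490 MPa.
t_e = 0.707 × 8 = 5.656 mm.
R_nwl = 0.6 × 490 × 5.656 × 240 × 10⁻³ = 399.1 kN (longitudinal, 2 welds).
R_nwt = 0.6 × 490 × 5.656 × 235 × 10⁻³ = 390.8 kN (transverse, base value).
(i) R_nwl + R_nwt = 789.9 kN; (ii) 0.85 R_nwl + 1.5 R_nwt = 925.4 kN.
R_n = max = 925.4 kN [governs: (ii)]; R_n/Ω = 462.7 kN.

R_n/Ω ≈ 463 kN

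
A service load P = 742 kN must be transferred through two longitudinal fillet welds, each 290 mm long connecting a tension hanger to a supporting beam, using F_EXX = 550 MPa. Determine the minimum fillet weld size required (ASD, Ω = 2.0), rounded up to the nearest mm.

Total weld length L = 580 mm.
Required throat t_e = P × Ω / (0.6 F_EXX × L) = 742 × 2.0 / (0.6 × 550 × 580 × 10⁻³) = 7.753 mm.
Required leg w = t_e / 0.707 = 10.97 mm → use 11 mm.

w = 11 mm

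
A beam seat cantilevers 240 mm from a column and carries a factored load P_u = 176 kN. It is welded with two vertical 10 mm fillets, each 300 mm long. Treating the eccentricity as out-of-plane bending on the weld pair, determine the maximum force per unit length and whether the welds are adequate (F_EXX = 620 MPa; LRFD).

f_max ≈ 1440 N/mm; adequate

L_w = 2 × 300 = 600 mm; section modulus (unit throat) S = 2 × L²/6 = 30000 mm².
Direct shear f_v = P/L_w = 176×10³/600 = 293.3 N/mm.
Moment M = P × e = 176×10³ × 240 = 42240000 N·mm; bending f_b = M/S = 1408 N/mm.
f_max = √(f_v² + f_b²) = √(293.3² + 1408²) = 1438 N/mm.
φr_n = 0.75 × 0.6 × 620 × (0.707 × 10) = 1973 N/mm → adequate.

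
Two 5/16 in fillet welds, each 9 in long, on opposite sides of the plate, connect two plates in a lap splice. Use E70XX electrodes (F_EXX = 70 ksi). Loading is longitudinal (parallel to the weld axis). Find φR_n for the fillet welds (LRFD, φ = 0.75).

Effective throat t_e = 0.707 × 0.3125 = 0.2209 in.
Total length L = 18 in; A_we = 0.2209 × 18 = 3.977 in².
F_nw = 0.6 F_EXX = 0.6 × 70 = 42 ksi.
φR_n = 0.75 × 42 × 3.977 = 125.3 kip.

φR_n ≈ 125 kip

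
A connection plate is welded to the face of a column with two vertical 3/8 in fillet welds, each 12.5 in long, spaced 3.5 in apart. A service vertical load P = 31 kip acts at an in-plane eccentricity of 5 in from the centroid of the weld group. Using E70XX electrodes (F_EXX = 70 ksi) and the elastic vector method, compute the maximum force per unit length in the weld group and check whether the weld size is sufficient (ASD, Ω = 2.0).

f_max ≈ 3.08 kip/in; adequate

Total weld length L_w = 25 in. Treat welds as unit-width lines.
Polar moment about centroid: J = 2[d³/12 + d(b/2)²] = 2[12.5³/12 + 12.5×1.75²] = 402.1 in³.
Direct shear f_v = P/L_w = 31 / 25 = 1.24 kip/in (vertical).
Torsion M = P·e = 31 × 5 = 155 kip·in.
Critical point at (x, y) = (1.75, 6.25) from centroid. f_tx = M·y/J = 2.409 kip/in; f_ty = M·x/J = 0.6746 kip/in.
Resultant f_max = √[f_tx² + (f_v + f_ty)²] = √[2.409² + (1.24 + 0.6746)²] = 3.077 kip/in.
Capacity per unit length: r_n/Ω = (1/2.0) × 0.6 × 70 × (0.707 × 0.375) = 5.568 kip/in.
3.077 ≤ 5.568 → adequate.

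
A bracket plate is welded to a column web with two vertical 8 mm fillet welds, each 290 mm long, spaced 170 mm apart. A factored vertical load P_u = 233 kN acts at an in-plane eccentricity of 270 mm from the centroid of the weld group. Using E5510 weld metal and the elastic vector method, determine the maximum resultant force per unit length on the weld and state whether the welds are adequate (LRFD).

f_max ≈ 1520 N/mm; NOT adequate

E55XX → F_EXX = 550 MPa.
Total weld length L_w = 580 mm. Treat welds as unit-width lines.
Polar moment about centroid: J = 2[d³/12 + d(b/2)²] = 2[290³/12 + 290×85²] = 8255000 mm³.
Direct shear f_v = P/L_w = 233×10³ / 580 = 401.7 N/mm (vertical).
Torsion M = P·e = 233×10³ × 270 = 62910000 N·mm.
Critical point at (x, y) = (85, 145) from centroid. f_tx = M·y/J = 1105 N/mm; f_ty = M·x/J = 647.7 N/mm.
Resultant f_max = √[f_tx² + (f_v + f_ty)²] = √[1105² + (401.7 + 647.7)²] = 1524 N/mm.
Capacity per unit length: φr_n = 0.75 × 0.6 × 550 × (0.707 × 8) = 1400 N/mm.
1524 > 1400 → NOT adequate.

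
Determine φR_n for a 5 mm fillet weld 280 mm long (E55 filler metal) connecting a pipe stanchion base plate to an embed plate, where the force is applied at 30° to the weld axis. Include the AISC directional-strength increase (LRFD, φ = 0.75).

E55XX → F_EXX = 550 MPa.
t_e = 0.707 × 5 = 3.535 mm; A_we = 3.535 × 280 = 989.8 mm².
Directional factor: 1.0 + 0.5 sin^1.5(30°) = 1.177.
F_nw = 0.6 × 550 × 1.177 = 388.3 MPa.
φR_n = 0.75 × 388.3 × 989.8 × 10⁻³ = 288.3 kN.

φR_n ≈ 288 kN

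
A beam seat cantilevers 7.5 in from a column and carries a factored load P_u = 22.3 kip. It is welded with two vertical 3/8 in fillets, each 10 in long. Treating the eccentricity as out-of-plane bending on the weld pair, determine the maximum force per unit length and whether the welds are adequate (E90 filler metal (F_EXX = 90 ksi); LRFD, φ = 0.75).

L_w = 2 × 10 = 20 in; section modulus (unit throat) S = 2 × L²/6 = 33.33 in².
Direct shear f_v = P/L_w = 22.3/20 = 1.115 kip/in.
Moment M = P × e = 22.3 × 7.5 = 167.25 kip·in; bending f_b = M/S = 5.018 kip/in.
f_max = √(f_v² + f_b²) = √(1.115² + 5.018²) = 5.14 kip/in.
φr_n = 0.75 × 0.6 × 90 × (0.707 × 0.375) = 10.74 kip/in → adequate.

f_max ≈ 5.14 kip/in; adequate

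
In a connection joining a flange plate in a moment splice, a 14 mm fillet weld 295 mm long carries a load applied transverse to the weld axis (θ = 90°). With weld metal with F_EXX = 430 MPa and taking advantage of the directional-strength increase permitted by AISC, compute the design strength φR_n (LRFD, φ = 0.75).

φR_n ≈ 848 kN

t_e = 0.707 × 14 = 9.898 mm; A_we = 9.898 × 295 = 2920 mm².
Directional factor: 1.0 + 0.5 sin^1.5(90°) = 1.5.
F_nw = 0.6 × 430 × 1.5 = 387 MPa.
φR_n = 0.75 × 387 × 2920 × 10⁻³ = 847.5 kN.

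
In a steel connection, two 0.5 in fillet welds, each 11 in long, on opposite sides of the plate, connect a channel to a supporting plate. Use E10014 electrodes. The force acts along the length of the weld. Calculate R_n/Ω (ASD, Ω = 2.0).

R_n/Ω ≈ 233 kips

E100XX → F_EXX = 100 ksi.
Effective throat t_e = 0.707 × 0.5 = 0.3535 in.
Total length L = 22 in; A_we = 0.3535 × 22 = 7.777 in².
F_nw = 0.6 F_EXX = 0.6 × 100 = 60 ksi.
R_n = 60 × 7.777 = 466.6 kips; R_n/Ω = 466.6/2.0 = 233.3 kips.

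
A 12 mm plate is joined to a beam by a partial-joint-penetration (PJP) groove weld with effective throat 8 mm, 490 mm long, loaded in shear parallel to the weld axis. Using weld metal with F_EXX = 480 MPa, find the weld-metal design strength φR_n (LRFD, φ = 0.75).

φR_n ≈ 847 kN

Effective throat (given) t_e = 8 mm.
A_we = 8 × 490 = 3920 mm².
F_nw = 0.6 F_EXX = 288 MPa.
φR_n = 0.75 × 288 × 3920 × 10⁻³ = 846.7 kN.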